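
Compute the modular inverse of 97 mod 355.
183

gcd(97, 355) = 1, so the inverse exists.
Extended Euclidean algorithm on (355, 97):
355 = 3 × 97 + 64  ⟹  64 = (1)·355 + (-3)·97
97 = 1 × 64 + 33  ⟹  33 = (-1)·355 + (4)·97
64 = 1 × 33 + 31  ⟹  31 = (2)·355 + (-7)·97
33 = 1 × 31 + 2  ⟹  2 = (-3)·355 + (11)·97
31 = 15 × 2 + 1  ⟹  1 = (47)·355 + (-172)·97
So (-172)·97 ≡ 1 (mod 355), i.e. 97^(-1) ≡ -172 ≡ 183 (mod 355).
Check: 97 × 183 = 17751 ≡ 1 (mod 355)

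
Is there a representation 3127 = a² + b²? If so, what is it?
Not possible

Factorization: 3127 = 53 × 59
By Fermat: n is sum of two squares iff every prime p ≡ 3 (mod 4) appears to even power.
Prime(s) ≡ 3 (mod 4) with odd exponent: [(59, 1)]
Therefore 3127 cannot be expressed as a² + b².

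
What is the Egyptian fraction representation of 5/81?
1/17 + 1/345 + 1/158355

Greedy algorithm:
5/81: ceiling(81/5) = 17, use 1/17
4/1377: ceiling(1377/4) = 345, use 1/345
1/158355: ceiling(158355/1) = 158355, use 1/158355
Result: 5/81 = 1/17 + 1/345 + 1/158355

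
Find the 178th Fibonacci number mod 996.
55

Matrix identity: Q^n = [[F_(n+1), F_n], [F_n, F_(n-1)]] with Q = [[1,1],[1,0]].
n = 178 = 10110010₂. Square-and-multiply, entries mod 996:
Q^1 = [[1,1],[1,0]]
Q^2 = (Q^1)² = [[2,1],[1,1]]
Q^5 = (Q^2)²·Q = [[8,5],[5,3]]
Q^11 = (Q^5)²·Q = [[144,89],[89,55]]
Q^22 = (Q^11)² = [[769,779],[779,986]]
Q^44 = (Q^22)² = [[14,633],[633,377]]
Q^89 = (Q^44)²·Q = [[988,493],[493,495]]
Q^178 = (Q^89)² = [[89,55],[55,34]]
F_178 mod 996 = Q^178[0][1] = 55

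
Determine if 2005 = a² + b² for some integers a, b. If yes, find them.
18² + 41² (a=18, b=41)

Factorization: 2005 = 5 × 401
By Fermat: n is sum of two squares iff every prime p ≡ 3 (mod 4) appears to even power.
All primes ≡ 3 (mod 4) appear to even power.
Search a = 0, 1, 2, … for 2005 - a² a perfect square: first hit at a = 18: 2005 - 324 = 1681 = 41².
2005 = 18² + 41² = 324 + 1681 ✓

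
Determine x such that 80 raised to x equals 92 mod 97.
41

Baby-step giant-step with step n = ⌈√97⌉ = 10.
Baby steps 80^j mod 97 (j:value) for j=0..9: 0:1, 1:80, 2:95, 3:34, 4:4, 5:29, 6:89, 7:39, 8:16, 9:19.
Giant-step multiplier: 80^(-10) ≡ 80^(96-10) = 80^86 ≡ 3 (mod 97).
Giant steps γ_i = 92·3^i mod 97: γ_0=92, γ_1=82, γ_2=52, γ_3=59, γ_4=80 (in table at j=1).
x = i·n + j = 4·10 + 1 = 41.
Check: 80^41 ≡ 92 (mod 97).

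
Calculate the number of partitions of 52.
281589

p(n) counts ways to write n as a sum of positive integers (order ignored).
Euler's pentagonal recurrence: p(k) = p(k-1) + p(k-2) - p(k-5) - p(k-7) + p(k-12) + p(k-15) - ... (offsets j(3j∓1)/2, signs ++--, p(0)=1, p(<0)=0).
DP table for k = 0..51: p(0)=1, p(1)=1, p(2)=2, p(3)=3, p(4)=5, p(5)=7, p(6)=11, p(7)=15, p(8)=22, p(9)=30, p(10)=42, p(11)=56, p(12)=77, p(13)=101, p(14)=135, p(15)=176, p(16)=231, p(17)=297, p(18)=385, p(19)=490, p(20)=627, p(21)=792, p(22)=1002, p(23)=1255, p(24)=1575, p(25)=1958, p(26)=2436, p(27)=3010, p(28)=3718, p(29)=4565, p(30)=5604, p(31)=6842, p(32)=8349, p(33)=10143, p(34)=12310, p(35)=14883, p(36)=17977, p(37)=21637, p(38)=26015, p(39)=31185, p(40)=37338, p(41)=44583, p(42)=53174, p(43)=63261, p(44)=75175, p(45)=89134, p(46)=105558, p(47)=124754, p(48)=147273, p(49)=173525, p(50)=204226, p(51)=239943.
Final step: p(52) = p(51) + p(50) - p(47) - p(45) + p(40) + p(37) - p(30) - p(26) + p(17) + p(12) - p(1)
= 239943 + 204226 - 124754 - 89134 + 37338 + 21637 - 5604 - 2436 + 297 + 77 - 1
= 281589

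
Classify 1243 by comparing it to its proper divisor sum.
deficient

Proper divisors of 1243: sum = 1 + 11 + 113 = 125
Since 125 < 1243, 1243 is deficient.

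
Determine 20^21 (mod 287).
20

Repeated squaring. Binary of 21 = 10101.
20^1 ≡ 20 (mod 287); 20^2 ≡ 113 (mod 287); 20^4 ≡ 141 (mod 287); 20^8 ≡ 78 (mod 287); 20^16 ≡ 57 (mod 287)
20^21 = 20^1 × 20^4 × 20^16 ≡ 20 (mod 287)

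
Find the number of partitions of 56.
526823

p(n) counts ways to write n as a sum of positive integers (order ignored).
Euler's pentagonal recurrence: p(k) = p(k-1) + p(k-2) - p(k-5) - p(k-7) + p(k-12) + p(k-15) - ... (offsets j(3j∓1)/2, signs ++--, p(0)=1, p(<0)=0).
DP table for k = 0..55: p(0)=1, p(1)=1, p(2)=2, p(3)=3, p(4)=5, p(5)=7, p(6)=11, p(7)=15, p(8)=22, p(9)=30, p(10)=42, p(11)=56, p(12)=77, p(13)=101, p(14)=135, p(15)=176, p(16)=231, p(17)=297, p(18)=385, p(19)=490, p(20)=627, p(21)=792, p(22)=1002, p(23)=1255, p(24)=1575, p(25)=1958, p(26)=2436, p(27)=3010, p(28)=3718, p(29)=4565, p(30)=5604, p(31)=6842, p(32)=8349, p(33)=10143, p(34)=12310, p(35)=14883, p(36)=17977, p(37)=21637, p(38)=26015, p(39)=31185, p(40)=37338, p(41)=44583, p(42)=53174, p(43)=63261, p(44)=75175, p(45)=89134, p(46)=105558, p(47)=124754, p(48)=147273, p(49)=173525, p(50)=204226, p(51)=239943, p(52)=281589, p(53)=329931, p(54)=386155, p(55)=451276.
Final step: p(56) = p(55) + p(54) - p(51) - p(49) + p(44) + p(41) - p(34) - p(30) + p(21) + p(16) - p(5)
= 451276 + 386155 - 239943 - 173525 + 75175 + 44583 - 12310 - 5604 + 792 + 231 - 7
= 526823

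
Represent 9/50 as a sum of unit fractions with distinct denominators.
1/6 + 1/75

Greedy algorithm:
9/50: ceiling(50/9) = 6, use 1/6
1/75: ceiling(75/1) = 75, use 1/75
Result: 9/50 = 1/6 + 1/75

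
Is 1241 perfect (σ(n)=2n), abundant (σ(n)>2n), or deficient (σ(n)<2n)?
deficient

Proper divisors of 1241: sum = 1 + 17 + 73 = 91
Since 91 < 1241, 1241 is deficient.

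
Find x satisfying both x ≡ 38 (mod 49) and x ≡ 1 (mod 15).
136

Using Chinese Remainder Theorem:
M = 49 × 15 = 735
M1 = 15, M2 = 49
y1 = 15^(-1) mod 49 = 36
y2 = 49^(-1) mod 15 = 4
x = (38×15×36 + 1×49×4) mod 735 = 136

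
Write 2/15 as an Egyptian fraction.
1/8 + 1/120

Greedy algorithm:
2/15: ceiling(15/2) = 8, use 1/8
1/120: ceiling(120/1) = 120, use 1/120
Result: 2/15 = 1/8 + 1/120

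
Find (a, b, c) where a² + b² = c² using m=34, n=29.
(315, 1972, 1997)

Euclid's formula: a = m² - n², b = 2mn, c = m² + n²
m = 34, n = 29
a = 34² - 29² = 1156 - 841 = 315
b = 2 × 34 × 29 = 1972
c = 34² + 29² = 1156 + 841 = 1997
Verification: 315² + 1972² = 99225 + 3888784 = 3988009 = 1997² ✓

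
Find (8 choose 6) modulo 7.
0

Using Lucas' theorem:
Write n=8 and k=6 in base 7:
n in base 7: [1, 1]
k in base 7: [0, 6]
C(8,6) mod 7 = ∏ C(n_i, k_i) mod 7
Digit binomials (mod 7): C(1,0) = 1; C(1,6) = 0 (k_i > n_i)
Product: 1 × 0 = 0 ≡ 0 (mod 7)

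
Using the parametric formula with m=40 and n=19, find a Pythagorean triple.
(1239, 1520, 1961)

Euclid's formula: a = m² - n², b = 2mn, c = m² + n²
m = 40, n = 19
a = 40² - 19² = 1600 - 361 = 1239
b = 2 × 40 × 19 = 1520
c = 40² + 19² = 1600 + 361 = 1961
Verification: 1239² + 1520² = 1535121 + 2310400 = 3845521 = 1961² ✓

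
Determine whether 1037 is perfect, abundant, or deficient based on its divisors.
deficient

Proper divisors of 1037: sum = 1 + 17 + 61 = 79
Since 79 < 1037, 1037 is deficient.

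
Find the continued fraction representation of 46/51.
[0; 1, 9, 5]

Euclidean algorithm steps:
46 = 0 × 51 + 46
51 = 1 × 46 + 5
46 = 9 × 5 + 1
5 = 5 × 1 + 0
Continued fraction: [0; 1, 9, 5]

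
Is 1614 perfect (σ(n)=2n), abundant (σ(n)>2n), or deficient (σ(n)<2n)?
abundant

Proper divisors of 1614: sum = 1 + 2 + 3 + 6 + 269 + 538 + 807 = 1626
Since 1626 > 1614, 1614 is abundant.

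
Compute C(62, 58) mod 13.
2

Using Lucas' theorem:
Write n=62 and k=58 in base 13:
n in base 13: [4, 10]
k in base 13: [4, 6]
C(62,58) mod 13 = ∏ C(n_i, k_i) mod 13
Digit binomials (mod 13): C(4,4) = 1; C(10,6) = 210 ≡ 2
Product: 1 × 2 = 2 ≡ 2 (mod 13)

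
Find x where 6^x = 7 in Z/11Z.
3

Baby-step giant-step with step n = ⌈√11⌉ = 4.
Baby steps 6^j mod 11 (j:value) for j=0..3: 0:1, 1:6, 2:3, 3:7.
h = 7 is already in the table at j=3, so x = 3.
Check: 6^3 ≡ 7 (mod 11).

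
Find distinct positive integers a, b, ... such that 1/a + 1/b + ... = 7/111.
1/16 + 1/1776

Greedy algorithm:
7/111: ceiling(111/7) = 16, use 1/16
1/1776: ceiling(1776/1) = 1776, use 1/1776
Result: 7/111 = 1/16 + 1/1776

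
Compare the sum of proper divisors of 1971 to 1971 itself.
deficient

Proper divisors of 1971: sum = 1 + 3 + 9 + 27 + 73 + 219 + 657 = 989
Since 989 < 1971, 1971 is deficient.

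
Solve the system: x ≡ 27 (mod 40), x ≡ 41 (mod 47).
1827

Using Chinese Remainder Theorem:
M = 40 × 47 = 1880
M1 = 47, M2 = 40
y1 = 47^(-1) mod 40 = 23
y2 = 40^(-1) mod 47 = 20
x = (27×47×23 + 41×40×20) mod 1880 = 1827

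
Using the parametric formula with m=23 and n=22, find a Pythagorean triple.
(45, 1012, 1013)

Euclid's formula: a = m² - n², b = 2mn, c = m² + n²
m = 23, n = 22
a = 23² - 22² = 529 - 484 = 45
b = 2 × 23 × 22 = 1012
c = 23² + 22² = 529 + 484 = 1013
Verification: 45² + 1012² = 2025 + 1024144 = 1026169 = 1013² ✓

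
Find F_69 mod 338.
324

Matrix identity: Q^n = [[F_(n+1), F_n], [F_n, F_(n-1)]] with Q = [[1,1],[1,0]].
n = 69 = 1000101₂. Square-and-multiply, entries mod 338:
Q^1 = [[1,1],[1,0]]
Q^2 = (Q^1)² = [[2,1],[1,1]]
Q^4 = (Q^2)² = [[5,3],[3,2]]
Q^8 = (Q^4)² = [[34,21],[21,13]]
Q^17 = (Q^8)²·Q = [[218,245],[245,311]]
Q^34 = (Q^17)² = [[65,151],[151,252]]
Q^69 = (Q^34)²·Q = [[195,324],[324,209]]
F_69 mod 338 = Q^69[0][1] = 324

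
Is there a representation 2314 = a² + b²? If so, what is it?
17² + 45² (a=17, b=45)

Factorization: 2314 = 2 × 13 × 89
By Fermat: n is sum of two squares iff every prime p ≡ 3 (mod 4) appears to even power.
All primes ≡ 3 (mod 4) appear to even power.
Search a = 0, 1, 2, … for 2314 - a² a perfect square: first hit at a = 17: 2314 - 289 = 2025 = 45².
2314 = 17² + 45² = 289 + 2025 ✓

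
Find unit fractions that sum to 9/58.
1/7 + 1/82 + 1/8323

Greedy algorithm:
9/58: ceiling(58/9) = 7, use 1/7
5/406: ceiling(406/5) = 82, use 1/82
1/8323: ceiling(8323/1) = 8323, use 1/8323
Result: 9/58 = 1/7 + 1/82 + 1/8323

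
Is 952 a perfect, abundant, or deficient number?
abundant

Proper divisors of 952: sum = 1 + 2 + 4 + 7 + 8 + 14 + 17 + 28 + 34 + 56 + 68 + 119 + 136 + 238 + 476 = 1208
Since 1208 > 952, 952 is abundant.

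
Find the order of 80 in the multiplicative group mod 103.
34

103 is prime, so ord(80) divides φ(103) = 102.
Divisors of 102: 1, 2, 3, 6, 17, 34, 51, 102.
Repeated squaring: 80^1 ≡ 80, 80^2 ≡ 14, 80^4 ≡ 93, 80^8 ≡ 100, 80^16 ≡ 9, 80^32 ≡ 81, 80^64 ≡ 72 (mod 103).
Test 80^d mod 103 for each divisor d in increasing order:
80^1 ≡ 80
80^2 ≡ 14
80^3 = 80^2·80^1 ≡ 90
80^6 = 80^4·80^2 ≡ 66
80^17 = 80^16·80^1 ≡ 102
80^34 = 80^32·80^2 ≡ 1  ← first divisor giving 1
The order is 34.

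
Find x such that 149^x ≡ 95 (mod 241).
59

Baby-step giant-step with step n = ⌈√241⌉ = 16.
Baby steps 149^j mod 241 (j:value) for j=0..15: 0:1, 1:149, 2:29, 3:224, 4:118, 5:230, 6:48, 7:163, 8:187, 9:148, 10:121, 11:195, 12:135, 13:112, 14:59, 15:115.
Giant-step multiplier: 149^(-16) ≡ 149^(240-16) = 149^224 ≡ 231 (mod 241).
Giant steps γ_i = 95·231^i mod 241: γ_0=95, γ_1=14, γ_2=101, γ_3=195 (in table at j=11).
x = i·n + j = 3·16 + 11 = 59.
Check: 149^59 ≡ 95 (mod 241).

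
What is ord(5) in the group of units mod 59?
29

59 is prime, so ord(5) divides φ(59) = 58.
Divisors of 58: 1, 2, 29, 58.
Repeated squaring: 5^1 ≡ 5, 5^2 ≡ 25, 5^4 ≡ 35, 5^8 ≡ 45, 5^16 ≡ 19, 5^32 ≡ 7 (mod 59).
Test 5^d mod 59 for each divisor d in increasing order:
5^1 ≡ 5
5^2 ≡ 25
5^29 = 5^16·5^8·5^4·5^1 ≡ 1  ← first divisor giving 1
The order is 29.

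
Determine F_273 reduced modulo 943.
587

Matrix identity: Q^n = [[F_(n+1), F_n], [F_n, F_(n-1)]] with Q = [[1,1],[1,0]].
n = 273 = 100010001₂. Square-and-multiply, entries mod 943:
Q^1 = [[1,1],[1,0]]
Q^2 = (Q^1)² = [[2,1],[1,1]]
Q^4 = (Q^2)² = [[5,3],[3,2]]
Q^8 = (Q^4)² = [[34,21],[21,13]]
Q^17 = (Q^8)²·Q = [[698,654],[654,44]]
Q^34 = (Q^17)² = [[210,566],[566,587]]
Q^68 = (Q^34)² = [[458,348],[348,110]]
Q^136 = (Q^68)² = [[818,577],[577,241]]
Q^273 = (Q^136)²·Q = [[566,587],[587,922]]
F_273 mod 943 = Q^273[0][1] = 587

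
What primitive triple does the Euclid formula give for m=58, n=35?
(2139, 4060, 4589)

Euclid's formula: a = m² - n², b = 2mn, c = m² + n²
m = 58, n = 35
a = 58² - 35² = 3364 - 1225 = 2139
b = 2 × 58 × 35 = 4060
c = 58² + 35² = 3364 + 1225 = 4589
Verification: 2139² + 4060² = 4575321 + 16483600 = 21058921 = 4589² ✓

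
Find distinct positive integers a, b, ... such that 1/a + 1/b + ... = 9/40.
1/5 + 1/40

Greedy algorithm:
9/40: ceiling(40/9) = 5, use 1/5
1/40: ceiling(40/1) = 40, use 1/40
Result: 9/40 = 1/5 + 1/40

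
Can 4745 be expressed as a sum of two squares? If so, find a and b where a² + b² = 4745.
11² + 68² (a=11, b=68)

Factorization: 4745 = 5 × 13 × 73
By Fermat: n is sum of two squares iff every prime p ≡ 3 (mod 4) appears to even power.
All primes ≡ 3 (mod 4) appear to even power.
Search a = 0, 1, 2, … for 4745 - a² a perfect square: first hit at a = 11: 4745 - 121 = 4624 = 68².
4745 = 11² + 68² = 121 + 4624 ✓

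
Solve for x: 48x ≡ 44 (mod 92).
x ≡ 22 (mod 23)

gcd(48, 92) = 4, which divides 44, so solutions exist.
Divide through by 4: 12x ≡ 11 (mod 23).
Find 12^(-1) mod 23 by the extended Euclidean algorithm:
23 = 1 × 12 + 11  ⟹  11 = (1)·23 + (-1)·12
12 = 1 × 11 + 1  ⟹  1 = (-1)·23 + (2)·12
So (2)·12 ≡ 1 (mod 23), i.e. 12^(-1) ≡ 2 (mod 23).
x ≡ 2 × 11 = 22 ≡ 22 (mod 23).
Check: 48 × 22 = 1056 ≡ 44 (mod 92).
x ≡ 22 (mod 23), giving 4 solutions mod 92.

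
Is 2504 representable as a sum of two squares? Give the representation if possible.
2² + 50² (a=2, b=50)

Factorization: 2504 = 2^3 × 313
By Fermat: n is sum of two squares iff every prime p ≡ 3 (mod 4) appears to even power.
All primes ≡ 3 (mod 4) appear to even power.
Search a = 0, 1, 2, … for 2504 - a² a perfect square: first hit at a = 2: 2504 - 4 = 2500 = 50².
2504 = 2² + 50² = 4 + 2500 ✓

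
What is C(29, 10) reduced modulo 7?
0

Using Lucas' theorem:
Write n=29 and k=10 in base 7:
n in base 7: [4, 1]
k in base 7: [1, 3]
C(29,10) mod 7 = ∏ C(n_i, k_i) mod 7
Digit binomials (mod 7): C(4,1) = 4; C(1,3) = 0 (k_i > n_i)
Product: 4 × 0 = 0 ≡ 0 (mod 7)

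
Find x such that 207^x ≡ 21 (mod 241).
123

Baby-step giant-step with step n = ⌈√241⌉ = 16.
Baby steps 207^j mod 241 (j:value) for j=0..15: 0:1, 1:207, 2:192, 3:220, 4:232, 5:65, 6:200, 7:189, 8:81, 9:138, 10:128, 11:227, 12:235, 13:204, 14:53, 15:126.
Giant-step multiplier: 207^(-16) ≡ 207^(240-16) = 207^224 ≡ 183 (mod 241).
Giant steps γ_i = 21·183^i mod 241: γ_0=21, γ_1=228, γ_2=31, γ_3=130, γ_4=172, γ_5=146, γ_6=208, γ_7=227 (in table at j=11).
x = i·n + j = 7·16 + 11 = 123.
Check: 207^123 ≡ 21 (mod 241).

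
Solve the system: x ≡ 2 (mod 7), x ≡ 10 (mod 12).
58

Using Chinese Remainder Theorem:
M = 7 × 12 = 84
M1 = 12, M2 = 7
y1 = 12^(-1) mod 7 = 3
y2 = 7^(-1) mod 12 = 7
x = (2×12×3 + 10×7×7) mod 84 = 58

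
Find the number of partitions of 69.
3554345

p(n) counts ways to write n as a sum of positive integers (order ignored).
Euler's pentagonal recurrence: p(k) = p(k-1) + p(k-2) - p(k-5) - p(k-7) + p(k-12) + p(k-15) - ... (offsets j(3j∓1)/2, signs ++--, p(0)=1, p(<0)=0).
DP table for k = 0..68: p(0)=1, p(1)=1, p(2)=2, p(3)=3, p(4)=5, p(5)=7, p(6)=11, p(7)=15, p(8)=22, p(9)=30, p(10)=42, p(11)=56, p(12)=77, p(13)=101, p(14)=135, p(15)=176, p(16)=231, p(17)=297, p(18)=385, p(19)=490, p(20)=627, p(21)=792, p(22)=1002, p(23)=1255, p(24)=1575, p(25)=1958, p(26)=2436, p(27)=3010, p(28)=3718, p(29)=4565, p(30)=5604, p(31)=6842, p(32)=8349, p(33)=10143, p(34)=12310, p(35)=14883, p(36)=17977, p(37)=21637, p(38)=26015, p(39)=31185, p(40)=37338, p(41)=44583, p(42)=53174, p(43)=63261, p(44)=75175, p(45)=89134, p(46)=105558, p(47)=124754, p(48)=147273, p(49)=173525, p(50)=204226, p(51)=239943, p(52)=281589, p(53)=329931, p(54)=386155, p(55)=451276, p(56)=526823, p(57)=614154, p(58)=715220, p(59)=831820, p(60)=966467, p(61)=1121505, p(62)=1300156, p(63)=1505499, p(64)=1741630, p(65)=2012558, p(66)=2323520, p(67)=2679689, p(68)=3087735.
Final step: p(69) = p(68) + p(67) - p(64) - p(62) + p(57) + p(54) - p(47) - p(43) + p(34) + p(29) - p(18) - p(12)
= 3087735 + 2679689 - 1741630 - 1300156 + 614154 + 386155 - 124754 - 63261 + 12310 + 4565 - 385 - 77
= 3554345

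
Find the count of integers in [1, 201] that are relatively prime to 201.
132

201 = 3 × 67
φ(n) = n × ∏(1 - 1/p) for each prime p dividing n
φ(201) = 201 × (1 - 1/3) × (1 - 1/67) = 132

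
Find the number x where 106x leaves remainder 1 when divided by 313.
251

gcd(106, 313) = 1, so the inverse exists.
Extended Euclidean algorithm on (313, 106):
313 = 2 × 106 + 101  ⟹  101 = (1)·313 + (-2)·106
106 = 1 × 101 + 5  ⟹  5 = (-1)·313 + (3)·106
101 = 20 × 5 + 1  ⟹  1 = (21)·313 + (-62)·106
So (-62)·106 ≡ 1 (mod 313), i.e. 106^(-1) ≡ -62 ≡ 251 (mod 313).
Check: 106 × 251 = 26606 ≡ 1 (mod 313)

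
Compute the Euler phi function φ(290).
112

290 = 2 × 5 × 29
φ(n) = n × ∏(1 - 1/p) for each prime p dividing n
φ(290) = 290 × (1 - 1/2) × (1 - 1/5) × (1 - 1/29) = 112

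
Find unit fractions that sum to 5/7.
1/2 + 1/5 + 1/70

Greedy algorithm:
5/7: ceiling(7/5) = 2, use 1/2
3/14: ceiling(14/3) = 5, use 1/5
1/70: ceiling(70/1) = 70, use 1/70
Result: 5/7 = 1/2 + 1/5 + 1/70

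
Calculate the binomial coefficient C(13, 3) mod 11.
0

Using Lucas' theorem:
Write n=13 and k=3 in base 11:
n in base 11: [1, 2]
k in base 11: [0, 3]
C(13,3) mod 11 = ∏ C(n_i, k_i) mod 11
Digit binomials (mod 11): C(1,0) = 1; C(2,3) = 0 (k_i > n_i)
Product: 1 × 0 = 0 ≡ 0 (mod 11)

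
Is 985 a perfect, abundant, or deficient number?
deficient

Proper divisors of 985: sum = 1 + 5 + 197 = 203
Since 203 < 985, 985 is deficient.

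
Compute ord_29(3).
28

29 is prime, so ord(3) divides φ(29) = 28.
Divisors of 28: 1, 2, 4, 7, 14, 28.
Repeated squaring: 3^1 ≡ 3, 3^2 ≡ 9, 3^4 ≡ 23, 3^8 ≡ 7, 3^16 ≡ 20 (mod 29).
Test 3^d mod 29 for each divisor d in increasing order:
3^1 ≡ 3
3^2 ≡ 9
3^4 ≡ 23
3^7 = 3^4·3^2·3^1 ≡ 12
3^14 = 3^8·3^4·3^2 ≡ 28
3^28 = 3^16·3^8·3^4 ≡ 1  ← first divisor giving 1
The order is 28.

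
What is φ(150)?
40

150 = 2 × 3 × 5^2
φ(n) = n × ∏(1 - 1/p) for each prime p dividing n
φ(150) = 150 × (1 - 1/2) × (1 - 1/3) × (1 - 1/5) = 40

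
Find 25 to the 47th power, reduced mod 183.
76

Repeated squaring. Binary of 47 = 101111.
25^1 ≡ 25 (mod 183); 25^2 ≡ 76 (mod 183); 25^4 ≡ 103 (mod 183); 25^8 ≡ 178 (mod 183); 25^16 ≡ 25 (mod 183); 25^32 ≡ 76 (mod 183)
25^47 = 25^1 × 25^2 × 25^4 × 25^8 × 25^32 ≡ 76 (mod 183)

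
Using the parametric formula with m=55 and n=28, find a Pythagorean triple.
(2241, 3080, 3809)

Euclid's formula: a = m² - n², b = 2mn, c = m² + n²
m = 55, n = 28
a = 55² - 28² = 3025 - 784 = 2241
b = 2 × 55 × 28 = 3080
c = 55² + 28² = 3025 + 784 = 3809
Verification: 2241² + 3080² = 5022081 + 9486400 = 14508481 = 3809² ✓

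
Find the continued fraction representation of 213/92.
[2; 3, 5, 1, 4]

Euclidean algorithm steps:
213 = 2 × 92 + 29
92 = 3 × 29 + 5
29 = 5 × 5 + 4
5 = 1 × 4 + 1
4 = 4 × 1 + 0
Continued fraction: [2; 3, 5, 1, 4]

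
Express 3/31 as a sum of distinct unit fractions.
1/11 + 1/171 + 1/58311

Greedy algorithm:
3/31: ceiling(31/3) = 11, use 1/11
2/341: ceiling(341/2) = 171, use 1/171
1/58311: ceiling(58311/1) = 58311, use 1/58311
Result: 3/31 = 1/11 + 1/171 + 1/58311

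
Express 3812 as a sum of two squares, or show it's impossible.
26² + 56² (a=26, b=56)

Factorization: 3812 = 2^2 × 953
By Fermat: n is sum of two squares iff every prime p ≡ 3 (mod 4) appears to even power.
All primes ≡ 3 (mod 4) appear to even power.
Search a = 0, 1, 2, … for 3812 - a² a perfect square: first hit at a = 26: 3812 - 676 = 3136 = 56².
3812 = 26² + 56² = 676 + 3136 ✓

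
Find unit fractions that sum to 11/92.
1/9 + 1/119 + 1/19707 + 1/647256708

Greedy algorithm:
11/92: ceiling(92/11) = 9, use 1/9
7/828: ceiling(828/7) = 119, use 1/119
5/98532: ceiling(98532/5) = 19707, use 1/19707
1/647256708: ceiling(647256708/1) = 647256708, use 1/647256708
Result: 11/92 = 1/9 + 1/119 + 1/19707 + 1/647256708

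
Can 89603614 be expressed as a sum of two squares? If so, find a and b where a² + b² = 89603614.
Not possible

Factorization: 89603614 = 2 × 41 × 103^3
By Fermat: n is sum of two squares iff every prime p ≡ 3 (mod 4) appears to even power.
Prime(s) ≡ 3 (mod 4) with odd exponent: [(103, 3)]
Therefore 89603614 cannot be expressed as a² + b².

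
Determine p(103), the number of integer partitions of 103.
271248950

p(n) counts ways to write n as a sum of positive integers (order ignored).
Euler's pentagonal recurrence: p(k) = p(k-1) + p(k-2) - p(k-5) - p(k-7) + p(k-12) + p(k-15) - ... (offsets j(3j∓1)/2, signs ++--, p(0)=1, p(<0)=0).
DP table for k = 0..102: p(0)=1, p(1)=1, p(2)=2, p(3)=3, p(4)=5, p(5)=7, p(6)=11, p(7)=15, p(8)=22, p(9)=30, p(10)=42, p(11)=56, p(12)=77, p(13)=101, p(14)=135, p(15)=176, p(16)=231, p(17)=297, p(18)=385, p(19)=490, p(20)=627, p(21)=792, p(22)=1002, p(23)=1255, p(24)=1575, p(25)=1958, p(26)=2436, p(27)=3010, p(28)=3718, p(29)=4565, p(30)=5604, p(31)=6842, p(32)=8349, p(33)=10143, p(34)=12310, p(35)=14883, p(36)=17977, p(37)=21637, p(38)=26015, p(39)=31185, p(40)=37338, p(41)=44583, p(42)=53174, p(43)=63261, p(44)=75175, p(45)=89134, p(46)=105558, p(47)=124754, p(48)=147273, p(49)=173525, p(50)=204226, p(51)=239943, p(52)=281589, p(53)=329931, p(54)=386155, p(55)=451276, p(56)=526823, p(57)=614154, p(58)=715220, p(59)=831820, p(60)=966467, p(61)=1121505, p(62)=1300156, p(63)=1505499, p(64)=1741630, p(65)=2012558, p(66)=2323520, p(67)=2679689, p(68)=3087735, p(69)=3554345, p(70)=4087968, p(71)=4697205, p(72)=5392783, p(73)=6185689, p(74)=7089500, p(75)=8118264, p(76)=9289091, p(77)=10619863, p(78)=12132164, p(79)=13848650, p(80)=15796476, p(81)=18004327, p(82)=20506255, p(83)=23338469, p(84)=26543660, p(85)=30167357, p(86)=34262962, p(87)=38887673, p(88)=44108109, p(89)=49995925, p(90)=56634173, p(91)=64112359, p(92)=72533807, p(93)=82010177, p(94)=92669720, p(95)=104651419, p(96)=118114304, p(97)=133230930, p(98)=150198136, p(99)=169229875, p(100)=190569292, p(101)=214481126, p(102)=241265379.
Final step: p(103) = p(102) + p(101) - p(98) - p(96) + p(91) + p(88) - p(81) - p(77) + p(68) + p(63) - p(52) - p(46) + p(33) + p(26) - p(11) - p(3)
= 241265379 + 214481126 - 150198136 - 118114304 + 64112359 + 44108109 - 18004327 - 10619863 + 3087735 + 1505499 - 281589 - 105558 + 10143 + 2436 - 56 - 3
= 271248950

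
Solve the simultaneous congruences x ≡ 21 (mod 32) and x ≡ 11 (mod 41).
1077

Using Chinese Remainder Theorem:
M = 32 × 41 = 1312
M1 = 41, M2 = 32
y1 = 41^(-1) mod 32 = 25
y2 = 32^(-1) mod 41 = 9
x = (21×41×25 + 11×32×9) mod 1312 = 1077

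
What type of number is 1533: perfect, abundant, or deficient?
deficient

Proper divisors of 1533: sum = 1 + 3 + 7 + 21 + 73 + 219 + 511 = 835
Since 835 < 1533, 1533 is deficient.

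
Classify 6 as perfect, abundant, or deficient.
perfect

Proper divisors of 6: sum = 1 + 2 + 3 = 6
Since 6 = 6, 6 is perfect.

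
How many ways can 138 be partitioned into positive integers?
12292341831

p(n) counts ways to write n as a sum of positive integers (order ignored).
Euler's pentagonal recurrence: p(k) = p(k-1) + p(k-2) - p(k-5) - p(k-7) + p(k-12) + p(k-15) - ... (offsets j(3j∓1)/2, signs ++--, p(0)=1, p(<0)=0).
DP table for k = 0..137: p(0)=1, p(1)=1, p(2)=2, p(3)=3, p(4)=5, p(5)=7, p(6)=11, p(7)=15, p(8)=22, p(9)=30, p(10)=42, p(11)=56, p(12)=77, p(13)=101, p(14)=135, p(15)=176, p(16)=231, p(17)=297, p(18)=385, p(19)=490, p(20)=627, p(21)=792, p(22)=1002, p(23)=1255, p(24)=1575, p(25)=1958, p(26)=2436, p(27)=3010, p(28)=3718, p(29)=4565, p(30)=5604, p(31)=6842, p(32)=8349, p(33)=10143, p(34)=12310, p(35)=14883, p(36)=17977, p(37)=21637, p(38)=26015, p(39)=31185, p(40)=37338, p(41)=44583, p(42)=53174, p(43)=63261, p(44)=75175, p(45)=89134, p(46)=105558, p(47)=124754, p(48)=147273, p(49)=173525, p(50)=204226, p(51)=239943, p(52)=281589, p(53)=329931, p(54)=386155, p(55)=451276, p(56)=526823, p(57)=614154, p(58)=715220, p(59)=831820, p(60)=966467, p(61)=1121505, p(62)=1300156, p(63)=1505499, p(64)=1741630, p(65)=2012558, p(66)=2323520, p(67)=2679689, p(68)=3087735, p(69)=3554345, p(70)=4087968, p(71)=4697205, p(72)=5392783, p(73)=6185689, p(74)=7089500, p(75)=8118264, p(76)=9289091, p(77)=10619863, p(78)=12132164, p(79)=13848650, p(80)=15796476, p(81)=18004327, p(82)=20506255, p(83)=23338469, p(84)=26543660, p(85)=30167357, p(86)=34262962, p(87)=38887673, p(88)=44108109, p(89)=49995925, p(90)=56634173, p(91)=64112359, p(92)=72533807, p(93)=82010177, p(94)=92669720, p(95)=104651419, p(96)=118114304, p(97)=133230930, p(98)=150198136, p(99)=169229875, p(100)=190569292, p(101)=214481126, p(102)=241265379, p(103)=271248950, p(104)=304801365, p(105)=342325709, p(106)=384276336, p(107)=431149389, p(108)=483502844, p(109)=541946240, p(110)=607163746, p(111)=679903203, p(112)=761002156, p(113)=851376628, p(114)=952050665, p(115)=1064144451, p(116)=1188908248, p(117)=1327710076, p(118)=1482074143, p(119)=1653668665, p(120)=1844349560, p(121)=2056148051, p(122)=2291320912, p(123)=2552338241, p(124)=2841940500, p(125)=3163127352, p(126)=3519222692, p(127)=3913864295, p(128)=4351078600, p(129)=4835271870, p(130)=5371315400, p(131)=5964539504, p(132)=6620830889, p(133)=7346629512, p(134)=8149040695, p(135)=9035836076, p(136)=10015581680, p(137)=11097645016.
Final step: p(138) = p(137) + p(136) - p(133) - p(131) + p(126) + p(123) - p(116) - p(112) + p(103) + p(98) - p(87) - p(81) + p(68) + p(61) - p(46) - p(38) + p(21) + p(12)
= 11097645016 + 10015581680 - 7346629512 - 5964539504 + 3519222692 + 2552338241 - 1188908248 - 761002156 + 271248950 + 150198136 - 38887673 - 18004327 + 3087735 + 1121505 - 105558 - 26015 + 792 + 77
= 12292341831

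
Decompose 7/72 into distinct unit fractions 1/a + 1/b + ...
1/11 + 1/159 + 1/41976

Greedy algorithm:
7/72: ceiling(72/7) = 11, use 1/11
5/792: ceiling(792/5) = 159, use 1/159
1/41976: ceiling(41976/1) = 41976, use 1/41976
Result: 7/72 = 1/11 + 1/159 + 1/41976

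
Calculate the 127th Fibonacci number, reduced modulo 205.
13

Matrix identity: Q^n = [[F_(n+1), F_n], [F_n, F_(n-1)]] with Q = [[1,1],[1,0]].
n = 127 = 1111111₂. Square-and-multiply, entries mod 205:
Q^1 = [[1,1],[1,0]]
Q^3 = (Q^1)²·Q = [[3,2],[2,1]]
Q^7 = (Q^3)²·Q = [[21,13],[13,8]]
Q^15 = (Q^7)²·Q = [[167,200],[200,172]]
Q^31 = (Q^15)²·Q = [[184,34],[34,150]]
Q^63 = (Q^31)²·Q = [[38,162],[162,81]]
Q^127 = (Q^63)²·Q = [[21,13],[13,8]]
F_127 mod 205 = Q^127[0][1] = 13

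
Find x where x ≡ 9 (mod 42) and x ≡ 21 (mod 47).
303

Using Chinese Remainder Theorem:
M = 42 × 47 = 1974
M1 = 47, M2 = 42
y1 = 47^(-1) mod 42 = 17
y2 = 42^(-1) mod 47 = 28
x = (9×47×17 + 21×42×28) mod 1974 = 303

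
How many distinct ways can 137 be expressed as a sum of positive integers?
11097645016

p(n) counts ways to write n as a sum of positive integers (order ignored).
Euler's pentagonal recurrence: p(k) = p(k-1) + p(k-2) - p(k-5) - p(k-7) + p(k-12) + p(k-15) - ... (offsets j(3j∓1)/2, signs ++--, p(0)=1, p(<0)=0).
DP table for k = 0..136: p(0)=1, p(1)=1, p(2)=2, p(3)=3, p(4)=5, p(5)=7, p(6)=11, p(7)=15, p(8)=22, p(9)=30, p(10)=42, p(11)=56, p(12)=77, p(13)=101, p(14)=135, p(15)=176, p(16)=231, p(17)=297, p(18)=385, p(19)=490, p(20)=627, p(21)=792, p(22)=1002, p(23)=1255, p(24)=1575, p(25)=1958, p(26)=2436, p(27)=3010, p(28)=3718, p(29)=4565, p(30)=5604, p(31)=6842, p(32)=8349, p(33)=10143, p(34)=12310, p(35)=14883, p(36)=17977, p(37)=21637, p(38)=26015, p(39)=31185, p(40)=37338, p(41)=44583, p(42)=53174, p(43)=63261, p(44)=75175, p(45)=89134, p(46)=105558, p(47)=124754, p(48)=147273, p(49)=173525, p(50)=204226, p(51)=239943, p(52)=281589, p(53)=329931, p(54)=386155, p(55)=451276, p(56)=526823, p(57)=614154, p(58)=715220, p(59)=831820, p(60)=966467, p(61)=1121505, p(62)=1300156, p(63)=1505499, p(64)=1741630, p(65)=2012558, p(66)=2323520, p(67)=2679689, p(68)=3087735, p(69)=3554345, p(70)=4087968, p(71)=4697205, p(72)=5392783, p(73)=6185689, p(74)=7089500, p(75)=8118264, p(76)=9289091, p(77)=10619863, p(78)=12132164, p(79)=13848650, p(80)=15796476, p(81)=18004327, p(82)=20506255, p(83)=23338469, p(84)=26543660, p(85)=30167357, p(86)=34262962, p(87)=38887673, p(88)=44108109, p(89)=49995925, p(90)=56634173, p(91)=64112359, p(92)=72533807, p(93)=82010177, p(94)=92669720, p(95)=104651419, p(96)=118114304, p(97)=133230930, p(98)=150198136, p(99)=169229875, p(100)=190569292, p(101)=214481126, p(102)=241265379, p(103)=271248950, p(104)=304801365, p(105)=342325709, p(106)=384276336, p(107)=431149389, p(108)=483502844, p(109)=541946240, p(110)=607163746, p(111)=679903203, p(112)=761002156, p(113)=851376628, p(114)=952050665, p(115)=1064144451, p(116)=1188908248, p(117)=1327710076, p(118)=1482074143, p(119)=1653668665, p(120)=1844349560, p(121)=2056148051, p(122)=2291320912, p(123)=2552338241, p(124)=2841940500, p(125)=3163127352, p(126)=3519222692, p(127)=3913864295, p(128)=4351078600, p(129)=4835271870, p(130)=5371315400, p(131)=5964539504, p(132)=6620830889, p(133)=7346629512, p(134)=8149040695, p(135)=9035836076, p(136)=10015581680.
Final step: p(137) = p(136) + p(135) - p(132) - p(130) + p(125) + p(122) - p(115) - p(111) + p(102) + p(97) - p(86) - p(80) + p(67) + p(60) - p(45) - p(37) + p(20) + p(11)
= 10015581680 + 9035836076 - 6620830889 - 5371315400 + 3163127352 + 2291320912 - 1064144451 - 679903203 + 241265379 + 133230930 - 34262962 - 15796476 + 2679689 + 966467 - 89134 - 21637 + 627 + 56
= 11097645016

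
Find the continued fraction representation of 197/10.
[19; 1, 2, 3]

Euclidean algorithm steps:
197 = 19 × 10 + 7
10 = 1 × 7 + 3
7 = 2 × 3 + 1
3 = 3 × 1 + 0
Continued fraction: [19; 1, 2, 3]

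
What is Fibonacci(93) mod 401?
388

Matrix identity: Q^n = [[F_(n+1), F_n], [F_n, F_(n-1)]] with Q = [[1,1],[1,0]].
n = 93 = 1011101₂. Square-and-multiply, entries mod 401:
Q^1 = [[1,1],[1,0]]
Q^2 = (Q^1)² = [[2,1],[1,1]]
Q^5 = (Q^2)²·Q = [[8,5],[5,3]]
Q^11 = (Q^5)²·Q = [[144,89],[89,55]]
Q^23 = (Q^11)²·Q = [[253,186],[186,67]]
Q^46 = (Q^23)² = [[360,172],[172,188]]
Q^93 = (Q^46)²·Q = [[8,388],[388,21]]
F_93 mod 401 = Q^93[0][1] = 388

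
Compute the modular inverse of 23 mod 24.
23

gcd(23, 24) = 1, so the inverse exists.
Extended Euclidean algorithm on (24, 23):
24 = 1 × 23 + 1  ⟹  1 = (1)·24 + (-1)·23
So (-1)·23 ≡ 1 (mod 24), i.e. 23^(-1) ≡ -1 ≡ 23 (mod 24).
Check: 23 × 23 = 529 ≡ 1 (mod 24)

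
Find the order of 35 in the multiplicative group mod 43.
7

43 is prime, so ord(35) divides φ(43) = 42.
Divisors of 42: 1, 2, 3, 6, 7, 14, 21, 42.
Repeated squaring: 35^1 ≡ 35, 35^2 ≡ 21, 35^4 ≡ 11, 35^8 ≡ 35, 35^16 ≡ 21, 35^32 ≡ 11 (mod 43).
Test 35^d mod 43 for each divisor d in increasing order:
35^1 ≡ 35
35^2 ≡ 21
35^3 = 35^2·35^1 ≡ 4
35^6 = 35^4·35^2 ≡ 16
35^7 = 35^4·35^2·35^1 ≡ 1  ← first divisor giving 1
The order is 7.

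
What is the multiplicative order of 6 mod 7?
2

7 is prime, so ord(6) divides φ(7) = 6.
Divisors of 6: 1, 2, 3, 6.
Repeated squaring: 6^1 ≡ 6, 6^2 ≡ 1, 6^4 ≡ 1 (mod 7).
Test 6^d mod 7 for each divisor d in increasing order:
6^1 ≡ 6
6^2 ≡ 1  ← first divisor giving 1
The order is 2.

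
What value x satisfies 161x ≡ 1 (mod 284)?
157

gcd(161, 284) = 1, so the inverse exists.
Extended Euclidean algorithm on (284, 161):
284 = 1 × 161 + 123  ⟹  123 = (1)·284 + (-1)·161
161 = 1 × 123 + 38  ⟹  38 = (-1)·284 + (2)·161
123 = 3 × 38 + 9  ⟹  9 = (4)·284 + (-7)·161
38 = 4 × 9 + 2  ⟹  2 = (-17)·284 + (30)·161
9 = 4 × 2 + 1  ⟹  1 = (72)·284 + (-127)·161
So (-127)·161 ≡ 1 (mod 284), i.e. 161^(-1) ≡ -127 ≡ 157 (mod 284).
Check: 161 × 157 = 25277 ≡ 1 (mod 284)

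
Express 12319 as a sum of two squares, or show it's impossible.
Not possible

Factorization: 12319 = 97 × 127
By Fermat: n is sum of two squares iff every prime p ≡ 3 (mod 4) appears to even power.
Prime(s) ≡ 3 (mod 4) with odd exponent: [(127, 1)]
Therefore 12319 cannot be expressed as a² + b².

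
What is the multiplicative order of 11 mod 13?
12

13 is prime, so ord(11) divides φ(13) = 12.
Divisors of 12: 1, 2, 3, 4, 6, 12.
Repeated squaring: 11^1 ≡ 11, 11^2 ≡ 4, 11^4 ≡ 3, 11^8 ≡ 9 (mod 13).
Test 11^d mod 13 for each divisor d in increasing order:
11^1 ≡ 11
11^2 ≡ 4
11^3 = 11^2·11^1 ≡ 5
11^4 ≡ 3
11^6 = 11^4·11^2 ≡ 12
11^12 = 11^8·11^4 ≡ 1  ← first divisor giving 1
The order is 12.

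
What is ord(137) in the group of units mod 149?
148

149 is prime, so ord(137) divides φ(149) = 148.
Divisors of 148: 1, 2, 4, 37, 74, 148.
Repeated squaring: 137^1 ≡ 137, 137^2 ≡ 144, 137^4 ≡ 25, 137^8 ≡ 29, 137^16 ≡ 96, 137^32 ≡ 127, 137^64 ≡ 37, 137^128 ≡ 28 (mod 149).
Test 137^d mod 149 for each divisor d in increasing order:
137^1 ≡ 137
137^2 ≡ 144
137^4 ≡ 25
137^37 = 137^32·137^4·137^1 ≡ 44
137^74 = 137^64·137^8·137^2 ≡ 148
137^148 = 137^128·137^16·137^4 ≡ 1  ← first divisor giving 1
The order is 148.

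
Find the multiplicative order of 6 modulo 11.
10

11 is prime, so ord(6) divides φ(11) = 10.
Divisors of 10: 1, 2, 5, 10.
Repeated squaring: 6^1 ≡ 6, 6^2 ≡ 3, 6^4 ≡ 9, 6^8 ≡ 4 (mod 11).
Test 6^d mod 11 for each divisor d in increasing order:
6^1 ≡ 6
6^2 ≡ 3
6^5 = 6^4·6^1 ≡ 10
6^10 = 6^8·6^2 ≡ 1  ← first divisor giving 1
The order is 10.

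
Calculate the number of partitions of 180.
684957390936

p(n) counts ways to write n as a sum of positive integers (order ignored).
Euler's pentagonal recurrence: p(k) = p(k-1) + p(k-2) - p(k-5) - p(k-7) + p(k-12) + p(k-15) - ... (offsets j(3j∓1)/2, signs ++--, p(0)=1, p(<0)=0).
DP table for k = 0..179: p(0)=1, p(1)=1, p(2)=2, p(3)=3, p(4)=5, p(5)=7, p(6)=11, p(7)=15, p(8)=22, p(9)=30, p(10)=42, p(11)=56, p(12)=77, p(13)=101, p(14)=135, p(15)=176, p(16)=231, p(17)=297, p(18)=385, p(19)=490, p(20)=627, p(21)=792, p(22)=1002, p(23)=1255, p(24)=1575, p(25)=1958, p(26)=2436, p(27)=3010, p(28)=3718, p(29)=4565, p(30)=5604, p(31)=6842, p(32)=8349, p(33)=10143, p(34)=12310, p(35)=14883, p(36)=17977, p(37)=21637, p(38)=26015, p(39)=31185, p(40)=37338, p(41)=44583, p(42)=53174, p(43)=63261, p(44)=75175, p(45)=89134, p(46)=105558, p(47)=124754, p(48)=147273, p(49)=173525, p(50)=204226, p(51)=239943, p(52)=281589, p(53)=329931, p(54)=386155, p(55)=451276, p(56)=526823, p(57)=614154, p(58)=715220, p(59)=831820, p(60)=966467, p(61)=1121505, p(62)=1300156, p(63)=1505499, p(64)=1741630, p(65)=2012558, p(66)=2323520, p(67)=2679689, p(68)=3087735, p(69)=3554345, p(70)=4087968, p(71)=4697205, p(72)=5392783, p(73)=6185689, p(74)=7089500, p(75)=8118264, p(76)=9289091, p(77)=10619863, p(78)=12132164, p(79)=13848650, p(80)=15796476, p(81)=18004327, p(82)=20506255, p(83)=23338469, p(84)=26543660, p(85)=30167357, p(86)=34262962, p(87)=38887673, p(88)=44108109, p(89)=49995925, p(90)=56634173, p(91)=64112359, p(92)=72533807, p(93)=82010177, p(94)=92669720, p(95)=104651419, p(96)=118114304, p(97)=133230930, p(98)=150198136, p(99)=169229875, p(100)=190569292, p(101)=214481126, p(102)=241265379, p(103)=271248950, p(104)=304801365, p(105)=342325709, p(106)=384276336, p(107)=431149389, p(108)=483502844, p(109)=541946240, p(110)=607163746, p(111)=679903203, p(112)=761002156, p(113)=851376628, p(114)=952050665, p(115)=1064144451, p(116)=1188908248, p(117)=1327710076, p(118)=1482074143, p(119)=1653668665, p(120)=1844349560, p(121)=2056148051, p(122)=2291320912, p(123)=2552338241, p(124)=2841940500, p(125)=3163127352, p(126)=3519222692, p(127)=3913864295, p(128)=4351078600, p(129)=4835271870, p(130)=5371315400, p(131)=5964539504, p(132)=6620830889, p(133)=7346629512, p(134)=8149040695, p(135)=9035836076, p(136)=10015581680, p(137)=11097645016, p(138)=12292341831, p(139)=13610949895, p(140)=15065878135, p(141)=16670689208, p(142)=18440293320, p(143)=20390982757, p(144)=22540654445, p(145)=24908858009, p(146)=27517052599, p(147)=30388671978, p(148)=33549419497, p(149)=37027355200, p(150)=40853235313, p(151)=45060624582, p(152)=49686288421, p(153)=54770336324, p(154)=60356673280, p(155)=66493182097, p(156)=73232243759, p(157)=80630964769, p(158)=88751778802, p(159)=97662728555, p(160)=107438159466, p(161)=118159068427, p(162)=129913904637, p(163)=142798995930, p(164)=156919475295, p(165)=172389800255, p(166)=189334822579, p(167)=207890420102, p(168)=228204732751, p(169)=250438925115, p(170)=274768617130, p(171)=301384802048, p(172)=330495499613, p(173)=362326859895, p(174)=397125074750, p(175)=435157697830, p(176)=476715857290, p(177)=522115831195, p(178)=571701605655, p(179)=625846753120.
Final step: p(180) = p(179) + p(178) - p(175) - p(173) + p(168) + p(165) - p(158) - p(154) + p(145) + p(140) - p(129) - p(123) + p(110) + p(103) - p(88) - p(80) + p(63) + p(54) - p(35) - p(25) + p(4)
= 625846753120 + 571701605655 - 435157697830 - 362326859895 + 228204732751 + 172389800255 - 88751778802 - 60356673280 + 24908858009 + 15065878135 - 4835271870 - 2552338241 + 607163746 + 271248950 - 44108109 - 15796476 + 1505499 + 386155 - 14883 - 1958 + 5
= 684957390936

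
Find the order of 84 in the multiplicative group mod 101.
5

101 is prime, so ord(84) divides φ(101) = 100.
Divisors of 100: 1, 2, 4, 5, 10, 20, 25, 50, 100.
Repeated squaring: 84^1 ≡ 84, 84^2 ≡ 87, 84^4 ≡ 95, 84^8 ≡ 36, 84^16 ≡ 84, 84^32 ≡ 87, 84^64 ≡ 95 (mod 101).
Test 84^d mod 101 for each divisor d in increasing order:
84^1 ≡ 84
84^2 ≡ 87
84^4 ≡ 95
84^5 = 84^4·84^1 ≡ 1  ← first divisor giving 1
The order is 5.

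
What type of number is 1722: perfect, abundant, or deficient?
abundant

Proper divisors of 1722: sum = 1 + 2 + 3 + 6 + 7 + 14 + 21 + 41 + 42 + 82 + 123 + 246 + 287 + 574 + 861 = 2310
Since 2310 > 1722, 1722 is abundant.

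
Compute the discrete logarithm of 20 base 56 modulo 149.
14

Baby-step giant-step with step n = ⌈√149⌉ = 13.
Baby steps 56^j mod 149 (j:value) for j=0..12: 0:1, 1:56, 2:7, 3:94, 4:49, 5:62, 6:45, 7:136, 8:17, 9:58, 10:119, 11:108, 12:88.
Giant-step multiplier: 56^(-13) ≡ 56^(148-13) = 56^135 ≡ 122 (mod 149).
Giant steps γ_i = 20·122^i mod 149: γ_0=20, γ_1=56 (in table at j=1).
x = i·n + j = 1·13 + 1 = 14.
Check: 56^14 ≡ 20 (mod 149).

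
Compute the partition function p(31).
6842

p(n) counts ways to write n as a sum of positive integers (order ignored).
Euler's pentagonal recurrence: p(k) = p(k-1) + p(k-2) - p(k-5) - p(k-7) + p(k-12) + p(k-15) - ... (offsets j(3j∓1)/2, signs ++--, p(0)=1, p(<0)=0).
DP table for k = 0..30: p(0)=1, p(1)=1, p(2)=2, p(3)=3, p(4)=5, p(5)=7, p(6)=11, p(7)=15, p(8)=22, p(9)=30, p(10)=42, p(11)=56, p(12)=77, p(13)=101, p(14)=135, p(15)=176, p(16)=231, p(17)=297, p(18)=385, p(19)=490, p(20)=627, p(21)=792, p(22)=1002, p(23)=1255, p(24)=1575, p(25)=1958, p(26)=2436, p(27)=3010, p(28)=3718, p(29)=4565, p(30)=5604.
Final step: p(31) = p(30) + p(29) - p(26) - p(24) + p(19) + p(16) - p(9) - p(5)
= 5604 + 4565 - 2436 - 1575 + 490 + 231 - 30 - 7
= 6842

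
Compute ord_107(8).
106

107 is prime, so ord(8) divides φ(107) = 106.
Divisors of 106: 1, 2, 53, 106.
Repeated squaring: 8^1 ≡ 8, 8^2 ≡ 64, 8^4 ≡ 30, 8^8 ≡ 44, 8^16 ≡ 10, 8^32 ≡ 100, 8^64 ≡ 49 (mod 107).
Test 8^d mod 107 for each divisor d in increasing order:
8^1 ≡ 8
8^2 ≡ 64
8^53 = 8^32·8^16·8^4·8^1 ≡ 106
8^106 = 8^64·8^32·8^8·8^2 ≡ 1  ← first divisor giving 1
The order is 106.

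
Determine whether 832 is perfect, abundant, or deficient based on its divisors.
abundant

Proper divisors of 832: sum = 1 + 2 + 4 + 8 + 13 + 16 + 26 + 32 + 52 + 64 + 104 + 208 + 416 = 946
Since 946 > 832, 832 is abundant.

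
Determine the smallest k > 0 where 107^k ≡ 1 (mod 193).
96

193 is prime, so ord(107) divides φ(193) = 192.
Divisors of 192: 1, 2, 3, 4, 6, 8, 12, 16, 24, 32, 48, 64, 96, 192.
Repeated squaring: 107^1 ≡ 107, 107^2 ≡ 62, 107^4 ≡ 177, 107^8 ≡ 63, 107^16 ≡ 109, 107^32 ≡ 108, 107^64 ≡ 84, 107^128 ≡ 108 (mod 193).
Test 107^d mod 193 for each divisor d in increasing order:
107^1 ≡ 107
107^2 ≡ 62
107^3 = 107^2·107^1 ≡ 72
107^4 ≡ 177
107^6 = 107^4·107^2 ≡ 166
107^8 ≡ 63
107^12 = 107^8·107^4 ≡ 150
107^16 ≡ 109
107^24 = 107^16·107^8 ≡ 112
107^32 ≡ 108
107^48 = 107^32·107^16 ≡ 192
107^64 ≡ 84
107^96 = 107^64·107^32 ≡ 1  ← first divisor giving 1
The order is 96.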